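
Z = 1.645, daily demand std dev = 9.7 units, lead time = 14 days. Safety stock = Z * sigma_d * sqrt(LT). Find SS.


Formula: SS = z * sigma_d * sqrt(LT)
sqrt(LT) = sqrt(14) = 3.7417
SS = 1.645 * 9.7 * 3.7417
SS = 59.7 units

59.7 units


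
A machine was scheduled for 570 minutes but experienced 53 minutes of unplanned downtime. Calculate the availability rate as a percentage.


Formula: Availability = (Planned Time - Downtime) / Planned Time * 100
Uptime = 570 - 53 = 517 min
Availability = 517 / 570 * 100 = 90.7%

90.7%


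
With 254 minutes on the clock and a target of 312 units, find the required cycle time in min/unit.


Formula: CT = Available Time / Number of Units
CT = 254 min / 312 units
CT = 0.81 min/unit

0.81 min/unit


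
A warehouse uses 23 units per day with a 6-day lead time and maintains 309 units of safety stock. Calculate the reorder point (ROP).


Formula: ROP = (Daily Demand * Lead Time) + Safety Stock
Demand during lead time = 23 * 6 = 138 units
ROP = 138 + 309 = 447 units

447 units


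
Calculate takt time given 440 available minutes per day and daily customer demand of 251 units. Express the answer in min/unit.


Formula: Takt Time = Available Production Time / Customer Demand
Takt = 440 min/day / 251 units/day
Takt = 1.75 min/unit

1.75 min/unit


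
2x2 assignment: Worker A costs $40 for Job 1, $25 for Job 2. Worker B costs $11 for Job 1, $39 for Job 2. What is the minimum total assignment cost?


Option 1: A->1 + B->2 = $40 + $39 = $79
Option 2: A->2 + B->1 = $25 + $11 = $36
Min cost = min($79, $36) = $36

$36


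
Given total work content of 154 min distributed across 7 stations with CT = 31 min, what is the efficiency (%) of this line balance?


Formula: Efficiency = Sum of Task Times / (N_stations * CT) * 100
Total station capacity = 7 stations * 31 min = 217 min
Efficiency = 154 / 217 * 100 = 71.0%

71.0%


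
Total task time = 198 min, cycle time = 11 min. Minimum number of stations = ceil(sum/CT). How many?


Formula: N_min = ceil(Sum of Task Times / Cycle Time)
N_min = ceil(198 min / 11 min) = ceil(18.0)
N_min = 18 stations

18


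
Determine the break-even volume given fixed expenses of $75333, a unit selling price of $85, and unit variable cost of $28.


Formula: BEQ = Fixed Costs / (Price - Variable Cost)
Contribution margin = $85 - $28 = $57/unit
BEQ = ceil($75333 / $57/unit) = ceil(1321.63) = 1322 units

1322 units


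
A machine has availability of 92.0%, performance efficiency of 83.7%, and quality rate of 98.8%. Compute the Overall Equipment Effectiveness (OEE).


Formula: OEE = Availability * Performance * Quality / 10000
A * P = 92.0% * 83.7% / 100 = 77.0%
OEE = 77.0% * 98.8% / 100 = 76.1%

76.1%


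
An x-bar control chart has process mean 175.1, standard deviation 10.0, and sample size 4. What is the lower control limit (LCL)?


LCL = 175.1 - 3 * 10.0 / sqrt(4)

160.1


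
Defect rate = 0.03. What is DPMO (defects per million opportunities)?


DPMO = defect_rate * 1000000 = 0.03 * 1000000

30000


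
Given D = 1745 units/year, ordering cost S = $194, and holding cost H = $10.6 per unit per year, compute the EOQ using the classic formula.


Formula: EOQ = sqrt(2 * D * S / H)
Numerator: 2 * 1745 * 194 = 677060
2DS/H = 677060 / 10.6 = 63873.6
EOQ = sqrt(63873.6) = 252.7 units

252.7 units


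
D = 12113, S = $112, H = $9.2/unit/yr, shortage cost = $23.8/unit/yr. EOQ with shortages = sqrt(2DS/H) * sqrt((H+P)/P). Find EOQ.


Formula: EOQ* = sqrt(2DS/H) * sqrt((H+P)/P)
Base EOQ = sqrt(2*12113*112/9.2) = 543.07 units
Correction = sqrt((9.2+23.8)/23.8) = 1.17752
EOQ* = 543.07 * 1.17752 = 639.5 units

639.5 units


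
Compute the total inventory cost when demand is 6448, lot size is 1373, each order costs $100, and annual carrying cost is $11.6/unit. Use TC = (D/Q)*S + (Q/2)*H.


TC = 6448/1373 * 100 + 1373/2 * 11.6

$8433.03


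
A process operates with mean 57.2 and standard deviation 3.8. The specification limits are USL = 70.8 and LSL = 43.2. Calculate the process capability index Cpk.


Cpu = (70.8 - 57.2) / (3 * 3.8) = 1.19
Cpl = (57.2 - 43.2) / (3 * 3.8) = 1.23
Cpk = min(1.19, 1.23) = 1.19

1.19


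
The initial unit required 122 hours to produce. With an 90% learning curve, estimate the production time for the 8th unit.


Formula: T_n = T_1 * (learning_rate)^(log2(n)) where learning_rate = rate/100
Doublings = log2(8) = 3
T_n = 122 * 0.9^3
T_n = 122 * 0.729 = 88.9 hours

88.9 hours


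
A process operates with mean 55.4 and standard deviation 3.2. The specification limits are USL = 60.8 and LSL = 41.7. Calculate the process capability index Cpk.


Cpu = (60.8 - 55.4) / (3 * 3.2) = 0.56
Cpl = (55.4 - 41.7) / (3 * 3.2) = 1.43
Cpk = min(0.56, 1.43) = 0.56

0.56


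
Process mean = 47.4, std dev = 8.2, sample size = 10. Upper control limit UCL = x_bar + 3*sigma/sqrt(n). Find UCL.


UCL = 47.4 + 3 * 8.2 / sqrt(10)

55.18


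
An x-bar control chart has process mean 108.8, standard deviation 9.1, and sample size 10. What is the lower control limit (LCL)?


LCL = 108.8 - 3 * 9.1 / sqrt(10)

100.17


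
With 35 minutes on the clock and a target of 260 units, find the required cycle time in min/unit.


Formula: CT = Available Time / Number of Units
CT = 35 min / 260 units
CT = 0.13 min/unit

0.13 min/unit


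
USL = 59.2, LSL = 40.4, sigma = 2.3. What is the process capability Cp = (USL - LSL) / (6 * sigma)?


Cp = (59.2 - 40.4) / (6 * 2.3)

1.36


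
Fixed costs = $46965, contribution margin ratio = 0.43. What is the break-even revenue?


Formula: BER = Fixed Costs / Contribution Margin Ratio
BER = $46965 / 0.43
BER = $109220.93 (to the nearest cent)

$109220.93


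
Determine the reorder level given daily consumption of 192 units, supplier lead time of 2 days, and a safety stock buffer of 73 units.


Formula: ROP = (Daily Demand * Lead Time) + Safety Stock
Demand during lead time = 192 * 2 = 384 units
ROP = 384 + 73 = 457 units

457 units


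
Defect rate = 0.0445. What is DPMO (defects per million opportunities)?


DPMO = defect_rate * 1000000 = 0.0445 * 1000000

44500


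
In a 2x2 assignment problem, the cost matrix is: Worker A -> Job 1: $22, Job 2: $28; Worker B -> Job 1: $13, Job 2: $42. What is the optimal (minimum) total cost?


Option 1: A->1 + B->2 = $22 + $42 = $64
Option 2: A->2 + B->1 = $28 + $13 = $41
Min cost = min($64, $41) = $41

$41


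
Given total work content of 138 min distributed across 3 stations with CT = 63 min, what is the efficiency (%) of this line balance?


Formula: Efficiency = Sum of Task Times / (N_stations * CT) * 100
Total station capacity = 3 stations * 63 min = 189 min
Efficiency = 138 / 189 * 100 = 73.0%

73.0%


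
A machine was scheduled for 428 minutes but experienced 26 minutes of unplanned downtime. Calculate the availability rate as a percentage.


Formula: Availability = (Planned Time - Downtime) / Planned Time * 100
Uptime = 428 - 26 = 402 min
Availability = 402 / 428 * 100 = 93.9%

93.9%


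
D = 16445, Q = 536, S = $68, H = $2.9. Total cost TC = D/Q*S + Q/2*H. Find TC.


TC = 16445/536 * 68 + 536/2 * 2.9

$2863.51


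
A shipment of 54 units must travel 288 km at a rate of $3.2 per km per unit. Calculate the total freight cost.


TC = dist * cost * units = 288 * 3.2 * 54 = $49766.40

$49766.40


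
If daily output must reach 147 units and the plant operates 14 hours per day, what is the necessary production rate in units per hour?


Formula: Production Rate = Daily Demand / Available Hours
Rate = 147 units/day / 14 hours/day
Rate = 10.5 units/hour

10.5 units/hour


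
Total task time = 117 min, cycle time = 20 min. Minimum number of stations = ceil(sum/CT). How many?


Formula: N_min = ceil(Sum of Task Times / Cycle Time)
N_min = ceil(117 min / 20 min) = ceil(5.85)
N_min = 6 stations

6


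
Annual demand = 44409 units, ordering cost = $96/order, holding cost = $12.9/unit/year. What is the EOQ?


Formula: EOQ = sqrt(2 * D * S / H)
Numerator: 2 * 44409 * 96 = 8526528
2DS/H = 8526528 / 12.9 = 660971.2
EOQ = sqrt(660971.2) = 813.0 units

813.0 units


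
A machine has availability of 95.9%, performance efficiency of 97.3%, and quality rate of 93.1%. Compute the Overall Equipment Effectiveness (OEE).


Formula: OEE = Availability * Performance * Quality / 10000
A * P = 95.9% * 97.3% / 100 = 93.31%
OEE = 93.31% * 93.1% / 100 = 86.9%

86.9%


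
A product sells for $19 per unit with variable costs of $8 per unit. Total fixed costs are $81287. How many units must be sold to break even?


Formula: BEQ = Fixed Costs / (Price - Variable Cost)
Contribution margin = $19 - $8 = $11/unit
BEQ = ceil($81287 / $11/unit) = ceil(7389.73) = 7390 units

7390 units


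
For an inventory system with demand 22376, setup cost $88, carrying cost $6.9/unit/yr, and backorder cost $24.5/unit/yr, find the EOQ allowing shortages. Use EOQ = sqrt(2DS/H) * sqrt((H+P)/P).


Formula: EOQ* = sqrt(2DS/H) * sqrt((H+P)/P)
Base EOQ = sqrt(2*22376*88/6.9) = 755.48 units
Correction = sqrt((6.9+24.5)/24.5) = 1.13209
EOQ* = 755.48 * 1.13209 = 855.3 units

855.3 units


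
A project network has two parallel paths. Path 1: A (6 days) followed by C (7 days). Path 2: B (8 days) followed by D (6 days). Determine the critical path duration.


Path 1 = 6 + 7 = 13 days
Path 2 = 8 + 6 = 14 days
Duration = max(13, 14) = 14 days

14 days


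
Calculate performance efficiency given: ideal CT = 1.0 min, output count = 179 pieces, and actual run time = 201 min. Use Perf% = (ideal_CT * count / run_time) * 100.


Formula: Performance = (Ideal CT * Total Count) / Run Time * 100
Ideal output time = 1.0 * 179 = 179.0 min
Performance = 179.0 / 201 * 100 = 89.1%

89.1%


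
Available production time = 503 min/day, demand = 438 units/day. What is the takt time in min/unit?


Formula: Takt Time = Available Production Time / Customer Demand
Takt = 503 min/day / 438 units/day
Takt = 1.15 min/unit

1.15 min/unit


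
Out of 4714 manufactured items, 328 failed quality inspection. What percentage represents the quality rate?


Formula: Quality Rate = Good Pieces / Total Pieces * 100
Good pieces = 4714 - 328 = 4386
QR = 4386 / 4714 * 100 = 93.0%

93.0%


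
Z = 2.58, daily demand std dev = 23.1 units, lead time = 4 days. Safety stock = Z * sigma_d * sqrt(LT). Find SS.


Formula: SS = z * sigma_d * sqrt(LT)
sqrt(LT) = sqrt(4) = 2.0
SS = 2.58 * 23.1 * 2.0
SS = 119.2 units

119.2 units


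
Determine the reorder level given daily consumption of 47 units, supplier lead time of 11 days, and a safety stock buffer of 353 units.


Formula: ROP = (Daily Demand * Lead Time) + Safety Stock
Demand during lead time = 47 * 11 = 517 units
ROP = 517 + 353 = 870 units

870 units


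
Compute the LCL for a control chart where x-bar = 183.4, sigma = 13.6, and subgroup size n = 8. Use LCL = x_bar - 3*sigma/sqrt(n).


LCL = 183.4 - 3 * 13.6 / sqrt(8)

168.98


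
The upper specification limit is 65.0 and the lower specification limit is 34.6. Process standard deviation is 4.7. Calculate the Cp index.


Cp = (65.0 - 34.6) / (6 * 4.7)

1.08


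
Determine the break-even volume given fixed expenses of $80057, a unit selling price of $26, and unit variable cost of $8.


Formula: BEQ = Fixed Costs / (Price - Variable Cost)
Contribution margin = $26 - $8 = $18/unit
BEQ = ceil($80057 / $18/unit) = ceil(4447.61) = 4448 units

4448 units


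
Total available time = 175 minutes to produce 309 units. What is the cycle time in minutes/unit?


Formula: CT = Available Time / Number of Units
CT = 175 min / 309 units
CT = 0.57 min/unit

0.57 min/unit


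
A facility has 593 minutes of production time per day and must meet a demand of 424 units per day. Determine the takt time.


Formula: Takt Time = Available Production Time / Customer Demand
Takt = 593 min/day / 424 units/day
Takt = 1.4 min/unit

1.4 min/unit


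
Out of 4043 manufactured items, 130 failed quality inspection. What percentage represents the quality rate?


Formula: Quality Rate = Good Pieces / Total Pieces * 100
Good pieces = 4043 - 130 = 3913
QR = 3913 / 4043 * 100 = 96.8%

96.8%


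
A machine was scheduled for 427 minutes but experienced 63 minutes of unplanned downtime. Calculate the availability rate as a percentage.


Formula: Availability = (Planned Time - Downtime) / Planned Time * 100
Uptime = 427 - 63 = 364 min
Availability = 364 / 427 * 100 = 85.2%

85.2%


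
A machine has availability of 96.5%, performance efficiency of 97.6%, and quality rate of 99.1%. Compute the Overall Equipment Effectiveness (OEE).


Formula: OEE = Availability * Performance * Quality / 10000
A * P = 96.5% * 97.6% / 100 = 94.18%
OEE = 94.18% * 99.1% / 100 = 93.3%

93.3%


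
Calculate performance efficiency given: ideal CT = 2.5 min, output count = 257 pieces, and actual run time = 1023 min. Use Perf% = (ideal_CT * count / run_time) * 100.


Formula: Performance = (Ideal CT * Total Count) / Run Time * 100
Ideal output time = 2.5 * 257 = 642.5 min
Performance = 642.5 / 1023 * 100 = 62.8%

62.8%


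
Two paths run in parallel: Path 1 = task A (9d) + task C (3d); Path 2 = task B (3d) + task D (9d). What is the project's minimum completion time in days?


Path 1 = 9 + 3 = 12 days
Path 2 = 3 + 9 = 12 days
Duration = max(12, 12) = 12 days

12 days


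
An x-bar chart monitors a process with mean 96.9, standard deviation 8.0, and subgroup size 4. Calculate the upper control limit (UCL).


UCL = 96.9 + 3 * 8.0 / sqrt(4)

108.9


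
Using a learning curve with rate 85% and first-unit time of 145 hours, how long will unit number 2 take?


Formula: T_n = T_1 * (learning_rate)^(log2(n)) where learning_rate = rate/100
Doublings = log2(2) = 1
T_n = 145 * 0.85^1
T_n = 145 * 0.85 = 123.3 hours

123.3 hours


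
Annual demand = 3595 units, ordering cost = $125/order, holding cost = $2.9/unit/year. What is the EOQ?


Formula: EOQ = sqrt(2 * D * S / H)
Numerator: 2 * 3595 * 125 = 898750
2DS/H = 898750 / 2.9 = 309913.8
EOQ = sqrt(309913.8) = 556.7 units

556.7 units


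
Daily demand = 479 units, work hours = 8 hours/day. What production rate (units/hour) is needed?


Formula: Production Rate = Daily Demand / Available Hours
Rate = 479 units/day / 8 hours/day
Rate = 59.9 units/hour

59.9 units/hour


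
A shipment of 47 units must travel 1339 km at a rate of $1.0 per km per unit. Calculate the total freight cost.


TC = dist * cost * units = 1339 * 1.0 * 47 = $62933.00

$62933.00


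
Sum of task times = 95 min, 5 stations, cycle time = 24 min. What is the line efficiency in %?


Formula: Efficiency = Sum of Task Times / (N_stations * CT) * 100
Total station capacity = 5 stations * 24 min = 120 min
Efficiency = 95 / 120 * 100 = 79.2%

79.2%


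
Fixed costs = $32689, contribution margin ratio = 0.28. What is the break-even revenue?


Formula: BER = Fixed Costs / Contribution Margin Ratio
BER = $32689 / 0.28
BER = $116746.43 (to the nearest cent)

$116746.43


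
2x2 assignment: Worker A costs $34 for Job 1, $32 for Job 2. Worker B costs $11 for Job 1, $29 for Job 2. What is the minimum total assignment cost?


Option 1: A->1 + B->2 = $34 + $29 = $63
Option 2: A->2 + B->1 = $32 + $11 = $43
Min cost = min($63, $43) = $43

$43


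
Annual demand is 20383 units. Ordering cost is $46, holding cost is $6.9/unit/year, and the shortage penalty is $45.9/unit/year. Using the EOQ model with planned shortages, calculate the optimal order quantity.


Formula: EOQ* = sqrt(2DS/H) * sqrt((H+P)/P)
Base EOQ = sqrt(2*20383*46/6.9) = 521.32 units
Correction = sqrt((6.9+45.9)/45.9) = 1.07253
EOQ* = 521.32 * 1.07253 = 559.1 units

559.1 units


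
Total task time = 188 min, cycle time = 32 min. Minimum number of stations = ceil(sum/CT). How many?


Formula: N_min = ceil(Sum of Task Times / Cycle Time)
N_min = ceil(188 min / 32 min) = ceil(5.875)
N_min = 6 stations

6


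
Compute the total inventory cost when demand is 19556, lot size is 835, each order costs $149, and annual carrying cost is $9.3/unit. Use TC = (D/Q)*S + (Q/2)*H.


TC = 19556/835 * 149 + 835/2 * 9.3

$7372.38


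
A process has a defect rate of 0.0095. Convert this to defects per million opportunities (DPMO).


DPMO = defect_rate * 1000000 = 0.0095 * 1000000

9500


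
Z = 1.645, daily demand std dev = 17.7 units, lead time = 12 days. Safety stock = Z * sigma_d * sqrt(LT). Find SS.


Formula: SS = z * sigma_d * sqrt(LT)
sqrt(LT) = sqrt(12) = 3.4641
SS = 1.645 * 17.7 * 3.4641
SS = 100.9 units

100.9 units


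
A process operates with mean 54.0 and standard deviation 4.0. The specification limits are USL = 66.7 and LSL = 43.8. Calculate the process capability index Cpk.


Cpu = (66.7 - 54.0) / (3 * 4.0) = 1.06
Cpl = (54.0 - 43.8) / (3 * 4.0) = 0.85
Cpk = min(1.06, 0.85) = 0.85

0.85


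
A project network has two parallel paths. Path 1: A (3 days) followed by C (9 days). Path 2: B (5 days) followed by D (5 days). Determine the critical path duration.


Path 1 = 3 + 9 = 12 days
Path 2 = 5 + 5 = 10 days
Duration = max(12, 10) = 12 days

12 days


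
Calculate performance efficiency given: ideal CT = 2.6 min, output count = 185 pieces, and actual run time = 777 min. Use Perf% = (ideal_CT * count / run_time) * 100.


Formula: Performance = (Ideal CT * Total Count) / Run Time * 100
Ideal output time = 2.6 * 185 = 481.0 min
Performance = 481.0 / 777 * 100 = 61.9%

61.9%


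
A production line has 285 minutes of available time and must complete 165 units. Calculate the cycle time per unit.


Formula: CT = Available Time / Number of Units
CT = 285 min / 165 units
CT = 1.73 min/unit

1.73 min/unit


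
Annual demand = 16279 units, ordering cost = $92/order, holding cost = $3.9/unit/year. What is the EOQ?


Formula: EOQ = sqrt(2 * D * S / H)
Numerator: 2 * 16279 * 92 = 2995336
2DS/H = 2995336 / 3.9 = 768034.9
EOQ = sqrt(768034.9) = 876.4 units

876.4 units


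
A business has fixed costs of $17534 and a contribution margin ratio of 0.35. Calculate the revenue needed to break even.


Formula: BER = Fixed Costs / Contribution Margin Ratio
BER = $17534 / 0.35
BER = $50097.14 (to the nearest cent)

$50097.14


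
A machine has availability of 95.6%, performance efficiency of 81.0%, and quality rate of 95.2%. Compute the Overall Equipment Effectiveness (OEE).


Formula: OEE = Availability * Performance * Quality / 10000
A * P = 95.6% * 81.0% / 100 = 77.44%
OEE = 77.44% * 95.2% / 100 = 73.7%

73.7%


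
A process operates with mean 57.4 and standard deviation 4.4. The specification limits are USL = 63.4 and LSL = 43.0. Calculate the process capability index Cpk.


Cpu = (63.4 - 57.4) / (3 * 4.4) = 0.45
Cpl = (57.4 - 43.0) / (3 * 4.4) = 1.09
Cpk = min(0.45, 1.09) = 0.45

0.45


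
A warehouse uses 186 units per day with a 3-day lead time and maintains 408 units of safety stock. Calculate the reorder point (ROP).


Formula: ROP = (Daily Demand * Lead Time) + Safety Stock
Demand during lead time = 186 * 3 = 558 units
ROP = 558 + 408 = 966 units

966 units


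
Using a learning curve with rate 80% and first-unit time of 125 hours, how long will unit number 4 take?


Formula: T_n = T_1 * (learning_rate)^(log2(n)) where learning_rate = rate/100
Doublings = log2(4) = 2
T_n = 125 * 0.8^2
T_n = 125 * 0.64 = 80.0 hours

80.0 hours


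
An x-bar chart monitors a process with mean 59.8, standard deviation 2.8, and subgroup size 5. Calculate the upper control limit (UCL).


UCL = 59.8 + 3 * 2.8 / sqrt(5)

63.56


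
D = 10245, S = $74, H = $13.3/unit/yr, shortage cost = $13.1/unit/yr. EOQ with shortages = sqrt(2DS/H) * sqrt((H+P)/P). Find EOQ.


Formula: EOQ* = sqrt(2DS/H) * sqrt((H+P)/P)
Base EOQ = sqrt(2*10245*74/13.3) = 337.65 units
Correction = sqrt((13.3+13.1)/13.1) = 1.4196
EOQ* = 337.65 * 1.4196 = 479.3 units

479.3 units


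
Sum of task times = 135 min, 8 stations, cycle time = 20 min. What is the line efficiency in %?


Formula: Efficiency = Sum of Task Times / (N_stations * CT) * 100
Total station capacity = 8 stations * 20 min = 160 min
Efficiency = 135 / 160 * 100 = 84.4%

84.4%


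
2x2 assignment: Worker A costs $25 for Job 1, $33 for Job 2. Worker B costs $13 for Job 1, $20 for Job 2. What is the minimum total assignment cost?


Option 1: A->1 + B->2 = $25 + $20 = $45
Option 2: A->2 + B->1 = $33 + $13 = $46
Min cost = min($45, $46) = $45

$45


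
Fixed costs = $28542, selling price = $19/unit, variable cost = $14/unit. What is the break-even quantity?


Formula: BEQ = Fixed Costs / (Price - Variable Cost)
Contribution margin = $19 - $14 = $5/unit
BEQ = ceil($28542 / $5/unit) = ceil(5708.4) = 5709 units

5709 units


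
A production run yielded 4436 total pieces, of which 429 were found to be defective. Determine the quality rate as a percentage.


Formula: Quality Rate = Good Pieces / Total Pieces * 100
Good pieces = 4436 - 429 = 4007
QR = 4007 / 4436 * 100 = 90.3%

90.3%


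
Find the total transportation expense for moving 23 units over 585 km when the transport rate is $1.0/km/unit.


TC = dist * cost * units = 585 * 1.0 * 23 = $13455.00

$13455.00


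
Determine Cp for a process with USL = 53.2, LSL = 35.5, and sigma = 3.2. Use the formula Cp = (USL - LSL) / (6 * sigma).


Cp = (53.2 - 35.5) / (6 * 3.2)

0.92


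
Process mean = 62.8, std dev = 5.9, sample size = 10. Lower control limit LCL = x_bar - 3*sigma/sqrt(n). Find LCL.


LCL = 62.8 - 3 * 5.9 / sqrt(10)

57.2


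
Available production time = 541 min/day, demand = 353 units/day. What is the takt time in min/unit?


Formula: Takt Time = Available Production Time / Customer Demand
Takt = 541 min/day / 353 units/day
Takt = 1.53 min/unit

1.53 min/unit


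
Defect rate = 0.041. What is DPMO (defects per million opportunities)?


DPMO = defect_rate * 1000000 = 0.041 * 1000000

41000


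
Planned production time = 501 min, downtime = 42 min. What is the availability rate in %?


Formula: Availability = (Planned Time - Downtime) / Planned Time * 100
Uptime = 501 - 42 = 459 min
Availability = 459 / 501 * 100 = 91.6%

91.6%


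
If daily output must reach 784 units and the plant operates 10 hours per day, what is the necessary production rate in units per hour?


Formula: Production Rate = Daily Demand / Available Hours
Rate = 784 units/day / 10 hours/day
Rate = 78.4 units/hour

78.4 units/hour


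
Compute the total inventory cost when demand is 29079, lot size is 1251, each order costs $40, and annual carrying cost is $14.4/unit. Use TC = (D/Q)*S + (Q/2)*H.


TC = 29079/1251 * 40 + 1251/2 * 14.4

$9936.98


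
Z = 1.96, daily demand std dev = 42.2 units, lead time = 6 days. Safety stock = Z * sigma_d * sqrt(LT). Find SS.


Formula: SS = z * sigma_d * sqrt(LT)
sqrt(LT) = sqrt(6) = 2.4495
SS = 1.96 * 42.2 * 2.4495
SS = 202.6 units

202.6 units


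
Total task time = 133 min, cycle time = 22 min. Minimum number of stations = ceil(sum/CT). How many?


Formula: N_min = ceil(Sum of Task Times / Cycle Time)
N_min = ceil(133 min / 22 min) = ceil(6.0455)
N_min = 7 stations

7


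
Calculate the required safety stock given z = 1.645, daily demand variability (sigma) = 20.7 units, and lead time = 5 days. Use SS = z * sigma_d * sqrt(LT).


Formula: SS = z * sigma_d * sqrt(LT)
sqrt(LT) = sqrt(5) = 2.2361
SS = 1.645 * 20.7 * 2.2361
SS = 76.1 units

76.1 units


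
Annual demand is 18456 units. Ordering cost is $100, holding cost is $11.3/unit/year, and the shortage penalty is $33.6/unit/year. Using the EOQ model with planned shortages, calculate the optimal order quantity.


Formula: EOQ* = sqrt(2DS/H) * sqrt((H+P)/P)
Base EOQ = sqrt(2*18456*100/11.3) = 571.54 units
Correction = sqrt((11.3+33.6)/33.6) = 1.15599
EOQ* = 571.54 * 1.15599 = 660.7 units

660.7 units


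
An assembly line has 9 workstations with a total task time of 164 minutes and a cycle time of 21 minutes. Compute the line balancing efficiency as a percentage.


Formula: Efficiency = Sum of Task Times / (N_stations * CT) * 100
Total station capacity = 9 stations * 21 min = 189 min
Efficiency = 164 / 189 * 100 = 86.8%

86.8%


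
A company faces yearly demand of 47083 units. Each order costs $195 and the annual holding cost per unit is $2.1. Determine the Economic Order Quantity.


Formula: EOQ = sqrt(2 * D * S / H)
Numerator: 2 * 47083 * 195 = 18362370
2DS/H = 18362370 / 2.1 = 8743985.7
EOQ = sqrt(8743985.7) = 2957.0 units

2957.0 units


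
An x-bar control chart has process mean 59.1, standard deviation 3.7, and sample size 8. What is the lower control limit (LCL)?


LCL = 59.1 - 3 * 3.7 / sqrt(8)

55.18


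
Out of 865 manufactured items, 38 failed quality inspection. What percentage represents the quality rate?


Formula: Quality Rate = Good Pieces / Total Pieces * 100
Good pieces = 865 - 38 = 827
QR = 827 / 865 * 100 = 95.6%

95.6%


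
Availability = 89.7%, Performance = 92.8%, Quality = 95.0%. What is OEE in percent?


Formula: OEE = Availability * Performance * Quality / 10000
A * P = 89.7% * 92.8% / 100 = 83.24%
OEE = 83.24% * 95.0% / 100 = 79.1%

79.1%


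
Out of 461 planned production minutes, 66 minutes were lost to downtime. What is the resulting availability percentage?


Formula: Availability = (Planned Time - Downtime) / Planned Time * 100
Uptime = 461 - 66 = 395 min
Availability = 395 / 461 * 100 = 85.7%

85.7%


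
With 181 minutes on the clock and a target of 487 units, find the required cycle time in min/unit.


Formula: CT = Available Time / Number of Units
CT = 181 min / 487 units
CT = 0.37 min/unit

0.37 min/unit


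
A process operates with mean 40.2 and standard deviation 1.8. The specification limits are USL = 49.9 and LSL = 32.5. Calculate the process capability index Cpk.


Cpu = (49.9 - 40.2) / (3 * 1.8) = 1.8
Cpl = (40.2 - 32.5) / (3 * 1.8) = 1.43
Cpk = min(1.8, 1.43) = 1.43

1.43


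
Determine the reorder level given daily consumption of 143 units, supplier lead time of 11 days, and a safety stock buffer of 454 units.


Formula: ROP = (Daily Demand * Lead Time) + Safety Stock
Demand during lead time = 143 * 11 = 1573 units
ROP = 1573 + 454 = 2027 units

2027 units


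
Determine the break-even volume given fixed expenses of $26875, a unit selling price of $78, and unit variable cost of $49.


Formula: BEQ = Fixed Costs / (Price - Variable Cost)
Contribution margin = $78 - $49 = $29/unit
BEQ = ceil($26875 / $29/unit) = ceil(926.72) = 927 units

927 units


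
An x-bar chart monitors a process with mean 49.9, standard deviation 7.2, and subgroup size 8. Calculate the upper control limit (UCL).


UCL = 49.9 + 3 * 7.2 / sqrt(8)

57.54


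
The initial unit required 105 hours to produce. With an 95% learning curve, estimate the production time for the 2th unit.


Formula: T_n = T_1 * (learning_rate)^(log2(n)) where learning_rate = rate/100
Doublings = log2(2) = 1
T_n = 105 * 0.95^1
T_n = 105 * 0.95 = 99.8 hours

99.8 hours


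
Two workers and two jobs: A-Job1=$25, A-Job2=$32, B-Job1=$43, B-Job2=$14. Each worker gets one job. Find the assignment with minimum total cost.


Option 1: A->1 + B->2 = $25 + $14 = $39
Option 2: A->2 + B->1 = $32 + $43 = $75
Min cost = min($39, $75) = $39

$39


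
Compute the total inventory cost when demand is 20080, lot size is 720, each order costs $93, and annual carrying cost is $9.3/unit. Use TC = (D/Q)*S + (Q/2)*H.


TC = 20080/720 * 93 + 720/2 * 9.3

$5941.67


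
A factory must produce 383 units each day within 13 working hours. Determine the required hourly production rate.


Formula: Production Rate = Daily Demand / Available Hours
Rate = 383 units/day / 13 hours/day
Rate = 29.5 units/hour

29.5 units/hour


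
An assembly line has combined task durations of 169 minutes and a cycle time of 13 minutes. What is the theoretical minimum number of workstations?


Formula: N_min = ceil(Sum of Task Times / Cycle Time)
N_min = ceil(169 min / 13 min) = ceil(13.0)
N_min = 13 stations

13


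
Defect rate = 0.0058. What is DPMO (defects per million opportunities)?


DPMO = defect_rate * 1000000 = 0.0058 * 1000000

5800


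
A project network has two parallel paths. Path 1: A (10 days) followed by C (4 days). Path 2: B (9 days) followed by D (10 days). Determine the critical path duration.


Path 1 = 10 + 4 = 14 days
Path 2 = 9 + 10 = 19 days
Duration = max(14, 19) = 19 days

19 days


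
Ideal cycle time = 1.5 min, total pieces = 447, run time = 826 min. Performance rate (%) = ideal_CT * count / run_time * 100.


Formula: Performance = (Ideal CT * Total Count) / Run Time * 100
Ideal output time = 1.5 * 447 = 670.5 min
Performance = 670.5 / 826 * 100 = 81.2%

81.2%


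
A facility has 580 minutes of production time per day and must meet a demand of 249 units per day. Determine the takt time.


Formula: Takt Time = Available Production Time / Customer Demand
Takt = 580 min/day / 249 units/day
Takt = 2.33 min/unit

2.33 min/unit


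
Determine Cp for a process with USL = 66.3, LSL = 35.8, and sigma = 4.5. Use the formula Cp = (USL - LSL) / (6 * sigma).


Cp = (66.3 - 35.8) / (6 * 4.5)

1.13


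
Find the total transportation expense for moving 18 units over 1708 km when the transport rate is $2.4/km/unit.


TC = dist * cost * units = 1708 * 2.4 * 18 = $73785.60

$73785.60


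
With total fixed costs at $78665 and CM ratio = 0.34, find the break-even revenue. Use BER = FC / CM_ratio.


Formula: BER = Fixed Costs / Contribution Margin Ratio
BER = $78665 / 0.34
BER = $231367.65 (to the nearest cent)

$231367.65


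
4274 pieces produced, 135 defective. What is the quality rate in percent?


Formula: Quality Rate = Good Pieces / Total Pieces * 100
Good pieces = 4274 - 135 = 4139
QR = 4139 / 4274 * 100 = 96.8%

96.8%


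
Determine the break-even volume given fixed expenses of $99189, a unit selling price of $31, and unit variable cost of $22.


Formula: BEQ = Fixed Costs / (Price - Variable Cost)
Contribution margin = $31 - $22 = $9/unit
BEQ = ceil($99189 / $9/unit) = ceil(11021.0) = 11021 units

11021 units


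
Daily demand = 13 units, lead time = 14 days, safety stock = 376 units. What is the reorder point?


Formula: ROP = (Daily Demand * Lead Time) + Safety Stock
Demand during lead time = 13 * 14 = 182 units
ROP = 182 + 376 = 558 units

558 units


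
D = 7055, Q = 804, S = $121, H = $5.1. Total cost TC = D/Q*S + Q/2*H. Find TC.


TC = 7055/804 * 121 + 804/2 * 5.1

$3111.96


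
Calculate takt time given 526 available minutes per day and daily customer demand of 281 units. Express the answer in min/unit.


Formula: Takt Time = Available Production Time / Customer Demand
Takt = 526 min/day / 281 units/day
Takt = 1.87 min/unit

1.87 min/unit


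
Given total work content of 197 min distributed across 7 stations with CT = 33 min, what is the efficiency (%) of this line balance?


Formula: Efficiency = Sum of Task Times / (N_stations * CT) * 100
Total station capacity = 7 stations * 33 min = 231 min
Efficiency = 197 / 231 * 100 = 85.3%

85.3%


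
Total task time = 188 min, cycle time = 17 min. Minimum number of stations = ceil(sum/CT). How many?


Formula: N_min = ceil(Sum of Task Times / Cycle Time)
N_min = ceil(188 min / 17 min) = ceil(11.0588)
N_min = 12 stations

12


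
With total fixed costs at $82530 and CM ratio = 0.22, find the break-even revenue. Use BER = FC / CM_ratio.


Formula: BER = Fixed Costs / Contribution Margin Ratio
BER = $82530 / 0.22
BER = $375136.36 (to the nearest cent)

$375136.36


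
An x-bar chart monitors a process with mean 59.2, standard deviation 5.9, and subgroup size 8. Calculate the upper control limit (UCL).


UCL = 59.2 + 3 * 5.9 / sqrt(8)

65.46


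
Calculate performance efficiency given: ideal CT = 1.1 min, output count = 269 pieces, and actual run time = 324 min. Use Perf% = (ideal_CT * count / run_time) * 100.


Formula: Performance = (Ideal CT * Total Count) / Run Time * 100
Ideal output time = 1.1 * 269 = 295.9 min
Performance = 295.9 / 324 * 100 = 91.3%

91.3%


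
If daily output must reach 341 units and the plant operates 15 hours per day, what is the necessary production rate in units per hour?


Formula: Production Rate = Daily Demand / Available Hours
Rate = 341 units/day / 15 hours/day
Rate = 22.7 units/hour

22.7 units/hour


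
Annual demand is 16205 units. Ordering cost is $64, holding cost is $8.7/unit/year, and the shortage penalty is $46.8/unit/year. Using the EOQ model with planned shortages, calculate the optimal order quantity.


Formula: EOQ* = sqrt(2DS/H) * sqrt((H+P)/P)
Base EOQ = sqrt(2*16205*64/8.7) = 488.28 units
Correction = sqrt((8.7+46.8)/46.8) = 1.08899
EOQ* = 488.28 * 1.08899 = 531.7 units

531.7 units


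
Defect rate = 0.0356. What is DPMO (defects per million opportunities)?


DPMO = defect_rate * 1000000 = 0.0356 * 1000000

35600


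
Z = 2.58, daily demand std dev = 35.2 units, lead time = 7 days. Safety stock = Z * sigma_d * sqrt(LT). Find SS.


Formula: SS = z * sigma_d * sqrt(LT)
sqrt(LT) = sqrt(7) = 2.6458
SS = 2.58 * 35.2 * 2.6458
SS = 240.3 units

240.3 units


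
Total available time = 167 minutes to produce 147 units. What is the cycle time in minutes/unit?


Formula: CT = Available Time / Number of Units
CT = 167 min / 147 units
CT = 1.14 min/unit

1.14 min/unit


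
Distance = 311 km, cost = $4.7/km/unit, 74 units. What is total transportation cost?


TC = dist * cost * units = 311 * 4.7 * 74 = $108165.80

$108165.80


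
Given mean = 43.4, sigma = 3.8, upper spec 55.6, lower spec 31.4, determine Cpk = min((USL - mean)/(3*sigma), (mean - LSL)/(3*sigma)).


Cpu = (55.6 - 43.4) / (3 * 3.8) = 1.07
Cpl = (43.4 - 31.4) / (3 * 3.8) = 1.05
Cpk = min(1.07, 1.05) = 1.05

1.05


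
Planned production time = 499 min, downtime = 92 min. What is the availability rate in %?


Formula: Availability = (Planned Time - Downtime) / Planned Time * 100
Uptime = 499 - 92 = 407 min
Availability = 407 / 499 * 100 = 81.6%

81.6%


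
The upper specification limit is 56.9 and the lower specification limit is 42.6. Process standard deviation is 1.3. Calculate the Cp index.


Cp = (56.9 - 42.6) / (6 * 1.3)

1.83


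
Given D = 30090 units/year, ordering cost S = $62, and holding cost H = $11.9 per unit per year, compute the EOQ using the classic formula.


Formula: EOQ = sqrt(2 * D * S / H)
Numerator: 2 * 30090 * 62 = 3731160
2DS/H = 3731160 / 11.9 = 313542.9
EOQ = sqrt(313542.9) = 559.9 units

559.9 units


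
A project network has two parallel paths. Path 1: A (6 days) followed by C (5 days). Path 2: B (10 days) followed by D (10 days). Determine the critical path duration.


Path 1 = 6 + 5 = 11 days
Path 2 = 10 + 10 = 20 days
Duration = max(11, 20) = 20 days

20 days


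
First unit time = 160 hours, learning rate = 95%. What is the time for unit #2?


Formula: T_n = T_1 * (learning_rate)^(log2(n)) where learning_rate = rate/100
Doublings = log2(2) = 1
T_n = 160 * 0.95^1
T_n = 160 * 0.95 = 152.0 hours

152.0 hours


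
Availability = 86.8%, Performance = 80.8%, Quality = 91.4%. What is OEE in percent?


Formula: OEE = Availability * Performance * Quality / 10000
A * P = 86.8% * 80.8% / 100 = 70.13%
OEE = 70.13% * 91.4% / 100 = 64.1%

64.1%


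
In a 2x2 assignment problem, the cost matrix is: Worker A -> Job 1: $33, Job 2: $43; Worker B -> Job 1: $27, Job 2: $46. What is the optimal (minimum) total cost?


Option 1: A->1 + B->2 = $33 + $46 = $79
Option 2: A->2 + B->1 = $43 + $27 = $70
Min cost = min($79, $70) = $70

$70


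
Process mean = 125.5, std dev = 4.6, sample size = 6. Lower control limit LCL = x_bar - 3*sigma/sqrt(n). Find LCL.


LCL = 125.5 - 3 * 4.6 / sqrt(6)

119.87


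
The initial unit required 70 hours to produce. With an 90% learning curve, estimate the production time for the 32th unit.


Formula: T_n = T_1 * (learning_rate)^(log2(n)) where learning_rate = rate/100
Doublings = log2(32) = 5
T_n = 70 * 0.9^5
T_n = 70 * 0.5905 = 41.3 hours

41.3 hours


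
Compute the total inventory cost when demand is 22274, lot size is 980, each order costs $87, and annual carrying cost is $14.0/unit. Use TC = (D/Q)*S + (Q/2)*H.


TC = 22274/980 * 87 + 980/2 * 14.0

$8837.39


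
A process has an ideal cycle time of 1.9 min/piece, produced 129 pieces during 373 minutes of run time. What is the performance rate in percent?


Formula: Performance = (Ideal CT * Total Count) / Run Time * 100
Ideal output time = 1.9 * 129 = 245.1 min
Performance = 245.1 / 373 * 100 = 65.7%

65.7%


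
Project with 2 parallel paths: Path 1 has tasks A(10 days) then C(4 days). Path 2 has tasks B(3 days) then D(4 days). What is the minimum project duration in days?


Path 1 = 10 + 4 = 14 days
Path 2 = 3 + 4 = 7 days
Duration = max(14, 7) = 14 days

14 days


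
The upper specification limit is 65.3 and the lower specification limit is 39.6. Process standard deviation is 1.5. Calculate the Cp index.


Cp = (65.3 - 39.6) / (6 * 1.5)

2.86


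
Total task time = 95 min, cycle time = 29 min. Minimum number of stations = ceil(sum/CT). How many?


Formula: N_min = ceil(Sum of Task Times / Cycle Time)
N_min = ceil(95 min / 29 min) = ceil(3.2759)
N_min = 4 stations

4


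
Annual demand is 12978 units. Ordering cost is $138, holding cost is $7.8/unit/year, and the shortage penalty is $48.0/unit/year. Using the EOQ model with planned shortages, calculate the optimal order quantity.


Formula: EOQ* = sqrt(2DS/H) * sqrt((H+P)/P)
Base EOQ = sqrt(2*12978*138/7.8) = 677.66 units
Correction = sqrt((7.8+48.0)/48.0) = 1.07819
EOQ* = 677.66 * 1.07819 = 730.6 units

730.6 units


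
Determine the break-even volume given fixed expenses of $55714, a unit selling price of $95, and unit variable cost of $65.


Formula: BEQ = Fixed Costs / (Price - Variable Cost)
Contribution margin = $95 - $65 = $30/unit
BEQ = ceil($55714 / $30/unit) = ceil(1857.13) = 1858 units

1858 units


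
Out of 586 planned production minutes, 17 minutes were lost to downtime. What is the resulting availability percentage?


Formula: Availability = (Planned Time - Downtime) / Planned Time * 100
Uptime = 586 - 17 = 569 min
Availability = 569 / 586 * 100 = 97.1%

97.1%


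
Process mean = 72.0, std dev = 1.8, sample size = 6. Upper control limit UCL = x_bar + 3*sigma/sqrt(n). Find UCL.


UCL = 72.0 + 3 * 1.8 / sqrt(6)

74.2


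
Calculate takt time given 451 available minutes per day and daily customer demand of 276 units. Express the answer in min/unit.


Formula: Takt Time = Available Production Time / Customer Demand
Takt = 451 min/day / 276 units/day
Takt = 1.63 min/unit

1.63 min/unit


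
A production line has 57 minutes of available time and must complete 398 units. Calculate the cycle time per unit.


Formula: CT = Available Time / Number of Units
CT = 57 min / 398 units
CT = 0.14 min/unit

0.14 min/unit


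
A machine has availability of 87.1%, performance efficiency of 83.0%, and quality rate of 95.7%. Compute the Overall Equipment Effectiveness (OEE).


Formula: OEE = Availability * Performance * Quality / 10000
A * P = 87.1% * 83.0% / 100 = 72.29%
OEE = 72.29% * 95.7% / 100 = 69.2%

69.2%


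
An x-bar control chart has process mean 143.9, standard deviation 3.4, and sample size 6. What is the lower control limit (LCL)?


LCL = 143.9 - 3 * 3.4 / sqrt(6)

139.74


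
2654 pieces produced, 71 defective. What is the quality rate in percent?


Formula: Quality Rate = Good Pieces / Total Pieces * 100
Good pieces = 2654 - 71 = 2583
QR = 2583 / 2654 * 100 = 97.3%

97.3%


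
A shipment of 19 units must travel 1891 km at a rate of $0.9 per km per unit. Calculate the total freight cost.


TC = dist * cost * units = 1891 * 0.9 * 19 = $32336.10

$32336.10
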